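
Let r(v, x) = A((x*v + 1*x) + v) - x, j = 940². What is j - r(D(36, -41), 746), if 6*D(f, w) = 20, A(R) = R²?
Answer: -9587350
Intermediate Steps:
D(f, w) = 10/3 (D(f, w) = (⅙)*20 = 10/3)
j = 883600
r(v, x) = (v + x + v*x)² - x (r(v, x) = ((x*v + 1*x) + v)² - x = ((v*x + x) + v)² - x = ((x + v*x) + v)² - x = (v + x + v*x)² - x)
j - r(D(36, -41), 746) = 883600 - ((10/3 + 746 + (10/3)*746)² - 1*746) = 883600 - ((10/3 + 746 + 7460/3)² - 746) = 883600 - (3236² - 746) = 883600 - (10471696 - 746) = 883600 - 1*10470950 = 883600 - 10470950 = -9587350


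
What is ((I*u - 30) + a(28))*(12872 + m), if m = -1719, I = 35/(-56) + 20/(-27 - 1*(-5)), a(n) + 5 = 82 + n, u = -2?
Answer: 38310555/44 ≈ 8.7069e+5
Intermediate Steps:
a(n) = 77 + n (a(n) = -5 + (82 + n) = 77 + n)
I = -135/88 (I = 35*(-1/56) + 20/(-27 + 5) = -5/8 + 20/(-22) = -5/8 + 20*(-1/22) = -5/8 - 10/11 = -135/88 ≈ -1.5341)
((I*u - 30) + a(28))*(12872 + m) = ((-135/88*(-2) - 30) + (77 + 28))*(12872 - 1719) = ((135/44 - 30) + 105)*11153 = (-1185/44 + 105)*11153 = (3435/44)*11153 = 38310555/44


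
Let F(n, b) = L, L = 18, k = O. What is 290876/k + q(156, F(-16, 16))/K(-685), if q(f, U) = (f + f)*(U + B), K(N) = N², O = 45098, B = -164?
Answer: 67215993502/10580554525 ≈ 6.3528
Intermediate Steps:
k = 45098
F(n, b) = 18
q(f, U) = 2*f*(-164 + U) (q(f, U) = (f + f)*(U - 164) = (2*f)*(-164 + U) = 2*f*(-164 + U))
290876/k + q(156, F(-16, 16))/K(-685) = 290876/45098 + (2*156*(-164 + 18))/((-685)²) = 290876*(1/45098) + (2*156*(-146))/469225 = 145438/22549 - 45552*1/469225 = 145438/22549 - 45552/469225 = 67215993502/10580554525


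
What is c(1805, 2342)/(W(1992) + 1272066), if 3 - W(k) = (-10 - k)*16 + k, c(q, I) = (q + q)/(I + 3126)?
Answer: 1805/3559966006 ≈ 5.0703e-7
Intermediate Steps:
c(q, I) = 2*q/(3126 + I) (c(q, I) = (2*q)/(3126 + I) = 2*q/(3126 + I))
W(k) = 163 + 15*k (W(k) = 3 - ((-10 - k)*16 + k) = 3 - ((-160 - 16*k) + k) = 3 - (-160 - 15*k) = 3 + (160 + 15*k) = 163 + 15*k)
c(1805, 2342)/(W(1992) + 1272066) = (2*1805/(3126 + 2342))/((163 + 15*1992) + 1272066) = (2*1805/5468)/((163 + 29880) + 1272066) = (2*1805*(1/5468))/(30043 + 1272066) = (1805/2734)/1302109 = (1805/2734)*(1/1302109) = 1805/3559966006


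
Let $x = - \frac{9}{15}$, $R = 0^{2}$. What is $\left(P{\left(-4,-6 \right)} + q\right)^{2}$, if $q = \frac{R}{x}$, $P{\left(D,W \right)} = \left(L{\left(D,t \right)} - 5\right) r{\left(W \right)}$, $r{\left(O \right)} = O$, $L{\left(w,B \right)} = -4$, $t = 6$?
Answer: $2916$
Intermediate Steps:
$P{\left(D,W \right)} = - 9 W$ ($P{\left(D,W \right)} = \left(-4 - 5\right) W = - 9 W$)
$R = 0$
$x = - \frac{3}{5}$ ($x = \left(-9\right) \frac{1}{15} = - \frac{3}{5} \approx -0.6$)
$q = 0$ ($q = \frac{0}{- \frac{3}{5}} = 0 \left(- \frac{5}{3}\right) = 0$)
$\left(P{\left(-4,-6 \right)} + q\right)^{2} = \left(\left(-9\right) \left(-6\right) + 0\right)^{2} = \left(54 + 0\right)^{2} = 54^{2} = 2916$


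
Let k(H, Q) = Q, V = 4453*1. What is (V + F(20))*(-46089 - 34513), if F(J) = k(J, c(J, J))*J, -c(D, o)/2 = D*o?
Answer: 930711294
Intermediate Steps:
V = 4453
c(D, o) = -2*D*o
F(J) = -2*J³ (F(J) = (-2*J*J)*J = (-2*J²)*J = -2*J³)
(V + F(20))*(-46089 - 34513) = (4453 - 2*20³)*(-46089 - 34513) = (4453 - 2*8000)*(-80602) = (4453 - 16000)*(-80602) = -11547*(-80602) = 930711294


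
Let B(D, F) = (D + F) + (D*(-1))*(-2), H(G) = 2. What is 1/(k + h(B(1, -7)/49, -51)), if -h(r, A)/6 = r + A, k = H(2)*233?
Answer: 49/37852 ≈ 0.0012945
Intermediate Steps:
B(D, F) = F + 3*D (B(D, F) = (D + F) - D*(-2) = (D + F) + 2*D = F + 3*D)
k = 466 (k = 2*233 = 466)
h(r, A) = -6*A - 6*r (h(r, A) = -6*(r + A) = -6*(A + r) = -6*A - 6*r)
1/(k + h(B(1, -7)/49, -51)) = 1/(466 + (-6*(-51) - 6*(-7 + 3*1)/49)) = 1/(466 + (306 - 6*(-7 + 3)/49)) = 1/(466 + (306 - (-24)/49)) = 1/(466 + (306 - 6*(-4/49))) = 1/(466 + (306 + 24/49)) = 1/(466 + 15018/49) = 1/(37852/49) = 49/37852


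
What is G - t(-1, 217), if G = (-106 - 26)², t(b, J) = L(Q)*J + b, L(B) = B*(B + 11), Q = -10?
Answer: 19595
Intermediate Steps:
L(B) = B*(11 + B)
t(b, J) = b - 10*J (t(b, J) = (-10*(11 - 10))*J + b = (-10*1)*J + b = -10*J + b = b - 10*J)
G = 17424 (G = (-132)² = 17424)
G - t(-1, 217) = 17424 - (-1 - 10*217) = 17424 - (-1 - 2170) = 17424 - 1*(-2171) = 17424 + 2171 = 19595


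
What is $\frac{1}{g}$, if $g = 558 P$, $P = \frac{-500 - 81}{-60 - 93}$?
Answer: $\frac{17}{36022} \approx 0.00047193$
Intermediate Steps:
$P = \frac{581}{153}$ ($P = - \frac{581}{-153} = \left(-581\right) \left(- \frac{1}{153}\right) = \frac{581}{153} \approx 3.7974$)
$g = \frac{36022}{17}$ ($g = 558 \cdot \frac{581}{153} = \frac{36022}{17} \approx 2118.9$)
$\frac{1}{g} = \frac{1}{\frac{36022}{17}} = \frac{17}{36022}$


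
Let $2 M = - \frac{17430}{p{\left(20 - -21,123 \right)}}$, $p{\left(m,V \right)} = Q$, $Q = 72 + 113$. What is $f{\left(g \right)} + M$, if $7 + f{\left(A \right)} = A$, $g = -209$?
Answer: $- \frac{9735}{37} \approx -263.11$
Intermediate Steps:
$f{\left(A \right)} = -7 + A$
$Q = 185$
$p{\left(m,V \right)} = 185$
$M = - \frac{1743}{37}$ ($M = \frac{\left(-17430\right) \frac{1}{185}}{2} = \frac{1}{2} \left(- \frac{3486}{37}\right) = - \frac{1743}{37} \approx -47.108$)
$f{\left(g \right)} + M = \left(-7 - 209\right) - \frac{1743}{37} = -216 - \frac{1743}{37} = - \frac{9735}{37}$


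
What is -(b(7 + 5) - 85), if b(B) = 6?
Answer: 79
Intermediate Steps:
-(b(7 + 5) - 85) = -(6 - 85) = -1*(-79) = 79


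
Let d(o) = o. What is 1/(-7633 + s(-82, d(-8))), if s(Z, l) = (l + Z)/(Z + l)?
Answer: -1/7632 ≈ -0.00013103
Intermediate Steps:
s(Z, l) = 1 (s(Z, l) = (Z + l)/(Z + l) = 1)
1/(-7633 + s(-82, d(-8))) = 1/(-7633 + 1) = 1/(-7632) = -1/7632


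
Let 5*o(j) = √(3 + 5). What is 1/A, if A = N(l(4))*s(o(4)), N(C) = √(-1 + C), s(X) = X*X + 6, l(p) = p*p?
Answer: 5*√15/474 ≈ 0.040854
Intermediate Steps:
o(j) = 2*√2/5 (o(j) = √(3 + 5)/5 = √8/5 = (2*√2)/5 = 2*√2/5)
l(p) = p²
s(X) = 6 + X² (s(X) = X² + 6 = 6 + X²)
A = 158*√15/25 (A = √(-1 + 4²)*(6 + (2*√2/5)²) = √(-1 + 16)*(6 + 8/25) = √15*(158/25) = 158*√15/25 ≈ 24.477)
1/A = 1/(158*√15/25) = 5*√15/474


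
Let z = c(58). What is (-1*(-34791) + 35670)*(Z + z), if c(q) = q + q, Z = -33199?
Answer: -2331061263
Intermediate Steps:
c(q) = 2*q
z = 116 (z = 2*58 = 116)
(-1*(-34791) + 35670)*(Z + z) = (-1*(-34791) + 35670)*(-33199 + 116) = (34791 + 35670)*(-33083) = 70461*(-33083) = -2331061263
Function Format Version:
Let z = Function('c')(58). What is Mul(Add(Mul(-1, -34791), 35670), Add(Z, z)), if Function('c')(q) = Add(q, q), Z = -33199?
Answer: -2331061263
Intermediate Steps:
Function('c')(q) = Mul(2, q)
z = 116 (z = Mul(2, 58) = 116)
Mul(Add(Mul(-1, -34791), 35670), Add(Z, z)) = Mul(Add(Mul(-1, -34791), 35670), Add(-33199, 116)) = Mul(Add(34791, 35670), -33083) = Mul(70461, -33083) = -2331061263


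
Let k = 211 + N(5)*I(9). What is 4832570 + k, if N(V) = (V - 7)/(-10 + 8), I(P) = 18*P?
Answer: 4832943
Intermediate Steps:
N(V) = 7/2 - V/2 (N(V) = (-7 + V)/(-2) = (-7 + V)*(-½) = 7/2 - V/2)
k = 373 (k = 211 + (7/2 - ½*5)*(18*9) = 211 + (7/2 - 5/2)*162 = 211 + 1*162 = 211 + 162 = 373)
4832570 + k = 4832570 + 373 = 4832943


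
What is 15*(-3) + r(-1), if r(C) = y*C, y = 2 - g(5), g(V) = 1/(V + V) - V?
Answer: -519/10 ≈ -51.900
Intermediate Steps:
g(V) = 1/(2*V) - V
y = 69/10 (y = 2 - ((1/2)/5 - 1*5) = 2 - ((1/2)*(1/5) - 5) = 2 - (1/10 - 5) = 2 - 1*(-49/10) = 2 + 49/10 = 69/10 ≈ 6.9000)
r(C) = 69*C/10
15*(-3) + r(-1) = 15*(-3) + (69/10)*(-1) = -45 - 69/10 = -519/10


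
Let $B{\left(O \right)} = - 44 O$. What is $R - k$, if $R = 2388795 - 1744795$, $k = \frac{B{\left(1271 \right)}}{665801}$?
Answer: $\frac{428775899924}{665801} \approx 6.44 \cdot 10^{5}$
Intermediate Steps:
$k = - \frac{55924}{665801}$ ($k = \frac{\left(-44\right) 1271}{665801} = \left(-55924\right) \frac{1}{665801} = - \frac{55924}{665801} \approx -0.083995$)
$R = 644000$ ($R = 2388795 - 1744795 = 644000$)
$R - k = 644000 - - \frac{55924}{665801} = 644000 + \frac{55924}{665801} = \frac{428775899924}{665801}$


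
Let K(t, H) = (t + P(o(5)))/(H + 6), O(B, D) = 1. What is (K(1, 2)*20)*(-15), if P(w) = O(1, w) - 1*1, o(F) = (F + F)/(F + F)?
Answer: -75/2 ≈ -37.500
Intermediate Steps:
o(F) = 1 (o(F) = (2*F)/((2*F)) = (2*F)*(1/(2*F)) = 1)
P(w) = 0 (P(w) = 1 - 1*1 = 1 - 1 = 0)
K(t, H) = t/(6 + H) (K(t, H) = (t + 0)/(H + 6) = t/(6 + H))
(K(1, 2)*20)*(-15) = ((1/(6 + 2))*20)*(-15) = ((1/8)*20)*(-15) = ((1*(⅛))*20)*(-15) = ((⅛)*20)*(-15) = (5/2)*(-15) = -75/2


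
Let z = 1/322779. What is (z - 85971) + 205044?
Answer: 38434263868/322779 ≈ 1.1907e+5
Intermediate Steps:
z = 1/322779 ≈ 3.0981e-6
(z - 85971) + 205044 = (1/322779 - 85971) + 205044 = -27749633408/322779 + 205044 = 38434263868/322779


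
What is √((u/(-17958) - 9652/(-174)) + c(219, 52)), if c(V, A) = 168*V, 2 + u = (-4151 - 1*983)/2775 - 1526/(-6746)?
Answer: √3891309377564819989700286982/324970571910 ≈ 191.96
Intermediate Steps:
u = -33919807/9360075 (u = -2 + ((-4151 - 1*983)/2775 - 1526/(-6746)) = -2 + ((-4151 - 983)*(1/2775) - 1526*(-1/6746)) = -2 + (-5134*1/2775 + 763/3373) = -2 + (-5134/2775 + 763/3373) = -2 - 15199657/9360075 = -33919807/9360075 ≈ -3.6239)
√((u/(-17958) - 9652/(-174)) + c(219, 52)) = √((-33919807/9360075/(-17958) - 9652/(-174)) + 168*219) = √((-33919807/9360075*(-1/17958) - 9652*(-1/174)) + 36792) = √((33919807/168088226850 + 4826/87) + 36792) = √(270398911267103/4874558578650 + 36792) = √(179615158136957903/4874558578650) = √3891309377564819989700286982/324970571910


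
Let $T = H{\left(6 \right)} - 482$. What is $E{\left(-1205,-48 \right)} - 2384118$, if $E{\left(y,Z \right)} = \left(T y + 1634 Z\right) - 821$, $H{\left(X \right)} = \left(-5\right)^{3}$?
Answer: $-1731936$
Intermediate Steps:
$H{\left(X \right)} = -125$
$T = -607$ ($T = -125 - 482 = -607$)
$E{\left(y,Z \right)} = -821 - 607 y + 1634 Z$ ($E{\left(y,Z \right)} = \left(- 607 y + 1634 Z\right) - 821 = -821 - 607 y + 1634 Z$)
$E{\left(-1205,-48 \right)} - 2384118 = \left(-821 - -731435 + 1634 \left(-48\right)\right) - 2384118 = \left(-821 + 731435 - 78432\right) - 2384118 = 652182 - 2384118 = -1731936$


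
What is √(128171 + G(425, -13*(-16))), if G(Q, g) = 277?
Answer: 24*√223 ≈ 358.40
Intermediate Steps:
√(128171 + G(425, -13*(-16))) = √(128171 + 277) = √128448 = 24*√223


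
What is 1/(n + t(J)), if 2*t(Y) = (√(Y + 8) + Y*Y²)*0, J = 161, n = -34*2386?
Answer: -1/81124 ≈ -1.2327e-5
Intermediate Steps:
n = -81124
t(Y) = 0 (t(Y) = ((√(Y + 8) + Y*Y²)*0)/2 = ((√(8 + Y) + Y³)*0)/2 = ((Y³ + √(8 + Y))*0)/2 = (½)*0 = 0)
1/(n + t(J)) = 1/(-81124 + 0) = 1/(-81124) = -1/81124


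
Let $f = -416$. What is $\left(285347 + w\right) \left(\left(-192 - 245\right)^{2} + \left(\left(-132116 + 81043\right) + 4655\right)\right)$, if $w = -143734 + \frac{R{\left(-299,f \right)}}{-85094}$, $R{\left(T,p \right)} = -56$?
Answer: $\frac{870949890610789}{42547} \approx 2.047 \cdot 10^{10}$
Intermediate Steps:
$w = - \frac{6115450470}{42547}$ ($w = -143734 - \frac{56}{-85094} = -143734 - - \frac{28}{42547} = -143734 + \frac{28}{42547} = - \frac{6115450470}{42547} \approx -1.4373 \cdot 10^{5}$)
$\left(285347 + w\right) \left(\left(-192 - 245\right)^{2} + \left(\left(-132116 + 81043\right) + 4655\right)\right) = \left(285347 - \frac{6115450470}{42547}\right) \left(\left(-192 - 245\right)^{2} + \left(\left(-132116 + 81043\right) + 4655\right)\right) = \frac{6025208339 \left(\left(-437\right)^{2} + \left(-51073 + 4655\right)\right)}{42547} = \frac{6025208339 \left(190969 - 46418\right)}{42547} = \frac{6025208339}{42547} \cdot 144551 = \frac{870949890610789}{42547}$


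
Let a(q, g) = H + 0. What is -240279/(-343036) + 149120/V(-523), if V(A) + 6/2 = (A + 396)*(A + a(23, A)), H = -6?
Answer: 3364773577/1152257924 ≈ 2.9202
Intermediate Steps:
a(q, g) = -6 (a(q, g) = -6 + 0 = -6)
V(A) = -3 + (-6 + A)*(396 + A) (V(A) = -3 + (A + 396)*(A - 6) = -3 + (396 + A)*(-6 + A) = -3 + (-6 + A)*(396 + A))
-240279/(-343036) + 149120/V(-523) = -240279/(-343036) + 149120/(-2379 + (-523)² + 390*(-523)) = -240279*(-1/343036) + 149120/(-2379 + 273529 - 203970) = 240279/343036 + 149120/67180 = 240279/343036 + 149120*(1/67180) = 240279/343036 + 7456/3359 = 3364773577/1152257924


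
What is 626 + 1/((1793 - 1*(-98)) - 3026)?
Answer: 710509/1135 ≈ 626.00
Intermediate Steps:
626 + 1/((1793 - 1*(-98)) - 3026) = 626 + 1/((1793 + 98) - 3026) = 626 + 1/(1891 - 3026) = 626 + 1/(-1135) = 626 - 1/1135 = 710509/1135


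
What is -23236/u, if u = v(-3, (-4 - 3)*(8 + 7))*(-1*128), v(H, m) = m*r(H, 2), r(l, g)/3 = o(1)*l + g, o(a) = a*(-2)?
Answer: -5809/80640 ≈ -0.072036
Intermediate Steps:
o(a) = -2*a
r(l, g) = -6*l + 3*g (r(l, g) = 3*((-2*1)*l + g) = 3*(-2*l + g) = 3*(g - 2*l) = -6*l + 3*g)
v(H, m) = m*(6 - 6*H) (v(H, m) = m*(-6*H + 3*2) = m*(-6*H + 6) = m*(6 - 6*H))
u = 322560 (u = (6*((-4 - 3)*(8 + 7))*(1 - 1*(-3)))*(-1*128) = (6*(-7*15)*(1 + 3))*(-128) = (6*(-105)*4)*(-128) = -2520*(-128) = 322560)
-23236/u = -23236/322560 = -23236*1/322560 = -5809/80640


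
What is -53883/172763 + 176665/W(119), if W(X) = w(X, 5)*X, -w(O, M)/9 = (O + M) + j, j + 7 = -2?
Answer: -7431535018/4255670979 ≈ -1.7463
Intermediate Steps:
j = -9 (j = -7 - 2 = -9)
w(O, M) = 81 - 9*M - 9*O (w(O, M) = -9*((O + M) - 9) = -9*((M + O) - 9) = -9*(-9 + M + O) = 81 - 9*M - 9*O)
W(X) = X*(36 - 9*X) (W(X) = (81 - 9*5 - 9*X)*X = (81 - 45 - 9*X)*X = (36 - 9*X)*X = X*(36 - 9*X))
-53883/172763 + 176665/W(119) = -53883/172763 + 176665/((9*119*(4 - 1*119))) = -53883*1/172763 + 176665/((9*119*(4 - 119))) = -53883/172763 + 176665/((9*119*(-115))) = -53883/172763 + 176665/(-123165) = -53883/172763 + 176665*(-1/123165) = -53883/172763 - 35333/24633 = -7431535018/4255670979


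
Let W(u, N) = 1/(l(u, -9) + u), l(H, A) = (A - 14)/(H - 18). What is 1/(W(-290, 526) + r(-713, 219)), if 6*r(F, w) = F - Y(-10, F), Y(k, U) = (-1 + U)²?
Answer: -535782/45586924021 ≈ -1.1753e-5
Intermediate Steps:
r(F, w) = -(-1 + F)²/6 + F/6 (r(F, w) = (F - (-1 + F)²)/6 = -(-1 + F)²/6 + F/6)
l(H, A) = (-14 + A)/(-18 + H)
W(u, N) = 1/(u - 23/(-18 + u)) (W(u, N) = 1/((-14 - 9)/(-18 + u) + u) = 1/(-23/(-18 + u) + u) = 1/(u - 23/(-18 + u)))
1/(W(-290, 526) + r(-713, 219)) = 1/((-18 - 290)/(-23 - 290*(-18 - 290)) + (-(-1 - 713)²/6 + (⅙)*(-713))) = 1/(-308/(-23 - 290*(-308)) + (-⅙*(-714)² - 713/6)) = 1/(-308/(-23 + 89320) + (-⅙*509796 - 713/6)) = 1/(-308/89297 + (-84966 - 713/6)) = 1/((1/89297)*(-308) - 510509/6) = 1/(-308/89297 - 510509/6) = 1/(-45586924021/535782) = -535782/45586924021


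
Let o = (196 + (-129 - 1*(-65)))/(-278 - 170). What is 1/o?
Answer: -112/33 ≈ -3.3939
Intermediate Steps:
o = -33/112 (o = (196 + (-129 + 65))/(-448) = (196 - 64)*(-1/448) = 132*(-1/448) = -33/112 ≈ -0.29464)
1/o = 1/(-33/112) = -112/33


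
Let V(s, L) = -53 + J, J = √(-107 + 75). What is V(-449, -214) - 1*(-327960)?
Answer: 327907 + 4*I*√2 ≈ 3.2791e+5 + 5.6569*I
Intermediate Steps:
J = 4*I*√2 (J = √(-32) = 4*I*√2 ≈ 5.6569*I)
V(s, L) = -53 + 4*I*√2
V(-449, -214) - 1*(-327960) = (-53 + 4*I*√2) - 1*(-327960) = (-53 + 4*I*√2) + 327960 = 327907 + 4*I*√2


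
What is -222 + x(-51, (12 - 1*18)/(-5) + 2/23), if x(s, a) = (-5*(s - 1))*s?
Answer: -13482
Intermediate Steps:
x(s, a) = s*(5 - 5*s) (x(s, a) = (-5*(-1 + s))*s = (5 - 5*s)*s = s*(5 - 5*s))
-222 + x(-51, (12 - 1*18)/(-5) + 2/23) = -222 + 5*(-51)*(1 - 1*(-51)) = -222 + 5*(-51)*(1 + 51) = -222 + 5*(-51)*52 = -222 - 13260 = -13482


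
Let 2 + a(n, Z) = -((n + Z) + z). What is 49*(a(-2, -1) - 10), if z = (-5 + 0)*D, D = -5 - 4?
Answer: -2646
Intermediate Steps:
D = -9
z = 45 (z = (-5 + 0)*(-9) = -5*(-9) = 45)
a(n, Z) = -47 - Z - n (a(n, Z) = -2 - ((n + Z) + 45) = -2 - ((Z + n) + 45) = -2 - (45 + Z + n) = -2 + (-45 - Z - n) = -47 - Z - n)
49*(a(-2, -1) - 10) = 49*((-47 - 1*(-1) - 1*(-2)) - 10) = 49*((-47 + 1 + 2) - 10) = 49*(-44 - 10) = 49*(-54) = -2646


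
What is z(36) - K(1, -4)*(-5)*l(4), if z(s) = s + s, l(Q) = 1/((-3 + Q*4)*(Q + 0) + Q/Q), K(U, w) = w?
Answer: 3796/53 ≈ 71.623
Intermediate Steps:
l(Q) = 1/(1 + Q*(-3 + 4*Q)) (l(Q) = 1/((-3 + 4*Q)*Q + 1) = 1/(Q*(-3 + 4*Q) + 1) = 1/(1 + Q*(-3 + 4*Q)))
z(s) = 2*s
z(36) - K(1, -4)*(-5)*l(4) = 2*36 - (-4*(-5))/(1 - 3*4 + 4*4²) = 72 - 20/(1 - 12 + 4*16) = 72 - 20/(1 - 12 + 64) = 72 - 20/53 = 3796/53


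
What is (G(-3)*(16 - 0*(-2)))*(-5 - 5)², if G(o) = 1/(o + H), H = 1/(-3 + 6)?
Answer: -600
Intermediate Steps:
H = ⅓ (H = 1/3 = ⅓ ≈ 0.33333)
G(o) = 1/(⅓ + o) (G(o) = 1/(o + ⅓) = 1/(⅓ + o))
(G(-3)*(16 - 0*(-2)))*(-5 - 5)² = ((3/(1 + 3*(-3)))*(16 - 0*(-2)))*(-5 - 5)² = ((3/(1 - 9))*(16 - 1*0))*(-10)² = ((3/(-8))*(16 + 0))*100 = ((3*(-⅛))*16)*100 = -3/8*16*100 = -6*100 = -600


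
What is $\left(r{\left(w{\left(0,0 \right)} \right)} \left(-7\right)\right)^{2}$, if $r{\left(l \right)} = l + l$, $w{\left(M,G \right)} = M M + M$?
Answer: $0$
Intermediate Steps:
$w{\left(M,G \right)} = M + M^{2}$ ($w{\left(M,G \right)} = M^{2} + M = M + M^{2}$)
$r{\left(l \right)} = 2 l$
$\left(r{\left(w{\left(0,0 \right)} \right)} \left(-7\right)\right)^{2} = \left(2 \cdot 0 \left(1 + 0\right) \left(-7\right)\right)^{2} = \left(2 \cdot 0 \cdot 1 \left(-7\right)\right)^{2} = \left(2 \cdot 0 \left(-7\right)\right)^{2} = \left(0 \left(-7\right)\right)^{2} = 0^{2} = 0$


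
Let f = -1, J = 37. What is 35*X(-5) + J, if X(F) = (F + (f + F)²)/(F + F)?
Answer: -143/2 ≈ -71.500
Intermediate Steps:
X(F) = (F + (-1 + F)²)/(2*F) (X(F) = (F + (-1 + F)²)/(F + F) = (F + (-1 + F)²)/((2*F)) = (F + (-1 + F)²)*(1/(2*F)) = (F + (-1 + F)²)/(2*F))
35*X(-5) + J = 35*((½)*(-5 + (-1 - 5)²)/(-5)) + 37 = 35*((½)*(-⅕)*(-5 + (-6)²)) + 37 = 35*((½)*(-⅕)*(-5 + 36)) + 37 = 35*((½)*(-⅕)*31) + 37 = 35*(-31/10) + 37 = -217/2 + 37 = -143/2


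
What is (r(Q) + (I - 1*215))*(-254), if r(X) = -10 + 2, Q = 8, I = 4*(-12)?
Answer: 68834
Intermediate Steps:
I = -48
r(X) = -8
(r(Q) + (I - 1*215))*(-254) = (-8 + (-48 - 1*215))*(-254) = (-8 + (-48 - 215))*(-254) = (-8 - 263)*(-254) = -271*(-254) = 68834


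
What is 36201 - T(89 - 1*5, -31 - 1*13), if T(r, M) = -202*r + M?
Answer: 53213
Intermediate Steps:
T(r, M) = M - 202*r
36201 - T(89 - 1*5, -31 - 1*13) = 36201 - ((-31 - 1*13) - 202*(89 - 1*5)) = 36201 - ((-31 - 13) - 202*(89 - 5)) = 36201 - (-44 - 202*84) = 36201 - (-44 - 16968) = 36201 - 1*(-17012) = 36201 + 17012 = 53213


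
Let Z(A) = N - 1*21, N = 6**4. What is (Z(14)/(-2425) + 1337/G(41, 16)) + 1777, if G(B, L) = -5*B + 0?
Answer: 35195501/19885 ≈ 1770.0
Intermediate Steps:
N = 1296
Z(A) = 1275 (Z(A) = 1296 - 1*21 = 1296 - 21 = 1275)
G(B, L) = -5*B
(Z(14)/(-2425) + 1337/G(41, 16)) + 1777 = (1275/(-2425) + 1337/((-5*41))) + 1777 = (1275*(-1/2425) + 1337/(-205)) + 1777 = (-51/97 + 1337*(-1/205)) + 1777 = (-51/97 - 1337/205) + 1777 = -140144/19885 + 1777 = 35195501/19885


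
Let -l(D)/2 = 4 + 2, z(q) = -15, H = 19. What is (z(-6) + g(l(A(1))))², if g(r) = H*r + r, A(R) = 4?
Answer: 65025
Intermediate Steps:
l(D) = -12 (l(D) = -2*(4 + 2) = -2*6 = -12)
g(r) = 20*r (g(r) = 19*r + r = 20*r)
(z(-6) + g(l(A(1))))² = (-15 + 20*(-12))² = (-15 - 240)² = (-255)² = 65025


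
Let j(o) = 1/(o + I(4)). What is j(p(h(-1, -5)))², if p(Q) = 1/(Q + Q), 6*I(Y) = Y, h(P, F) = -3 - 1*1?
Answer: 576/169 ≈ 3.4083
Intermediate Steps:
h(P, F) = -4 (h(P, F) = -3 - 1 = -4)
I(Y) = Y/6
p(Q) = 1/(2*Q)
j(o) = 1/(⅔ + o) (j(o) = 1/(o + (⅙)*4) = 1/(o + ⅔) = 1/(⅔ + o))
j(p(h(-1, -5)))² = (3/(2 + 3*((½)/(-4))))² = (3/(2 + 3*((½)*(-¼))))² = (3/(2 + 3*(-⅛)))² = (3/(2 - 3/8))² = (3/(13/8))² = (3*(8/13))² = (24/13)² = 576/169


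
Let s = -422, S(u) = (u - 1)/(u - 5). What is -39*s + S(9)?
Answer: 16460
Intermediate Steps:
S(u) = (-1 + u)/(-5 + u)
-39*s + S(9) = -39*(-422) + (-1 + 9)/(-5 + 9) = 16458 + 8/4 = 16458 + (¼)*8 = 16458 + 2 = 16460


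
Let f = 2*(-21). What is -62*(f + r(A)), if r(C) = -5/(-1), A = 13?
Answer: 2294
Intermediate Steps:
r(C) = 5 (r(C) = -5*(-1) = 5)
f = -42
-62*(f + r(A)) = -62*(-42 + 5) = -62*(-37) = 2294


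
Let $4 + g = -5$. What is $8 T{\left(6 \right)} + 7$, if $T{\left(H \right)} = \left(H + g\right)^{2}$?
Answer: $79$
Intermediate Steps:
$g = -9$ ($g = -4 - 5 = -9$)
$T{\left(H \right)} = \left(-9 + H\right)^{2}$ ($T{\left(H \right)} = \left(H - 9\right)^{2} = \left(-9 + H\right)^{2}$)
$8 T{\left(6 \right)} + 7 = 8 \left(-9 + 6\right)^{2} + 7 = 8 \left(-3\right)^{2} + 7 = 8 \cdot 9 + 7 = 72 + 7 = 79$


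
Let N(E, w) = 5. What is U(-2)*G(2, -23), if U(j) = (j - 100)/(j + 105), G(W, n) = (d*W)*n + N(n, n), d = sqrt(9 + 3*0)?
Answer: 13566/103 ≈ 131.71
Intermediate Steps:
d = 3 (d = sqrt(9 + 0) = sqrt(9) = 3)
G(W, n) = 5 + 3*W*n (G(W, n) = (3*W)*n + 5 = 3*W*n + 5 = 5 + 3*W*n)
U(j) = (-100 + j)/(105 + j)
U(-2)*G(2, -23) = ((-100 - 2)/(105 - 2))*(5 + 3*2*(-23)) = (-102/103)*(5 - 138) = ((1/103)*(-102))*(-133) = -102/103*(-133) = 13566/103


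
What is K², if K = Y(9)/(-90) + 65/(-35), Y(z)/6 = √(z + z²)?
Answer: 943/245 + 26*√10/35 ≈ 6.1981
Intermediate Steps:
Y(z) = 6*√(z + z²)
K = -13/7 - √10/5 (K = (6*√(9*(1 + 9)))/(-90) + 65/(-35) = (6*√(9*10))*(-1/90) + 65*(-1/35) = (6*√90)*(-1/90) - 13/7 = (6*(3*√10))*(-1/90) - 13/7 = (18*√10)*(-1/90) - 13/7 = -√10/5 - 13/7 = -13/7 - √10/5 ≈ -2.4896)
K² = (-13/7 - √10/5)²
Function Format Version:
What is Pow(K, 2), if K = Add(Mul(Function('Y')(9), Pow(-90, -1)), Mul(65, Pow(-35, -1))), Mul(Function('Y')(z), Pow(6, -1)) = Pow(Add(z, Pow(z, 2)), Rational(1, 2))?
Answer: Add(Rational(943, 245), Mul(Rational(26, 35), Pow(10, Rational(1, 2)))) ≈ 6.1981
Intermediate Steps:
Function('Y')(z) = Mul(6, Pow(Add(z, Pow(z, 2)), Rational(1, 2)))
K = Add(Rational(-13, 7), Mul(Rational(-1, 5), Pow(10, Rational(1, 2)))) (K = Add(Mul(Mul(6, Pow(Mul(9, Add(1, 9)), Rational(1, 2))), Pow(-90, -1)), Mul(65, Pow(-35, -1))) = Add(Mul(Mul(6, Pow(Mul(9, 10), Rational(1, 2))), Rational(-1, 90)), Mul(65, Rational(-1, 35))) = Add(Mul(Mul(6, Pow(90, Rational(1, 2))), Rational(-1, 90)), Rational(-13, 7)) = Add(Mul(Mul(6, Mul(3, Pow(10, Rational(1, 2)))), Rational(-1, 90)), Rational(-13, 7)) = Add(Mul(Mul(18, Pow(10, Rational(1, 2))), Rational(-1, 90)), Rational(-13, 7)) = Add(Mul(Rational(-1, 5), Pow(10, Rational(1, 2))), Rational(-13, 7)) = Add(Rational(-13, 7), Mul(Rational(-1, 5), Pow(10, Rational(1, 2)))) ≈ -2.4896)
Pow(K, 2) = Pow(Add(Rational(-13, 7), Mul(Rational(-1, 5), Pow(10, Rational(1, 2)))), 2)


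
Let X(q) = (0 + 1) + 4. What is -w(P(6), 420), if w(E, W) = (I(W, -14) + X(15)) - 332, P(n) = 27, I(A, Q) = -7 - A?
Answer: 754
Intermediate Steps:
X(q) = 5 (X(q) = 1 + 4 = 5)
w(E, W) = -334 - W (w(E, W) = ((-7 - W) + 5) - 332 = (-2 - W) - 332 = -334 - W)
-w(P(6), 420) = -(-334 - 1*420) = -(-334 - 420) = -1*(-754) = 754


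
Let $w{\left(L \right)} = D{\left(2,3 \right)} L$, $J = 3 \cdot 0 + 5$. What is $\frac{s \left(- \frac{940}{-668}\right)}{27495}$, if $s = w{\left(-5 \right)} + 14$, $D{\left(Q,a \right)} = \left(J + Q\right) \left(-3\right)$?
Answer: $\frac{119}{19539} \approx 0.0060904$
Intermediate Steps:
$J = 5$ ($J = 0 + 5 = 5$)
$D{\left(Q,a \right)} = -15 - 3 Q$ ($D{\left(Q,a \right)} = \left(5 + Q\right) \left(-3\right) = -15 - 3 Q$)
$w{\left(L \right)} = - 21 L$ ($w{\left(L \right)} = \left(-15 - 6\right) L = - 21 L$)
$s = 119$ ($s = \left(-21\right) \left(-5\right) + 14 = 105 + 14 = 119$)
$\frac{s \left(- \frac{940}{-668}\right)}{27495} = \frac{119 \left(- \frac{940}{-668}\right)}{27495} = 119 \left(\left(-940\right) \left(- \frac{1}{668}\right)\right) \frac{1}{27495} = 119 \cdot \frac{235}{167} \cdot \frac{1}{27495} = \frac{27965}{167} \cdot \frac{1}{27495} = \frac{119}{19539}$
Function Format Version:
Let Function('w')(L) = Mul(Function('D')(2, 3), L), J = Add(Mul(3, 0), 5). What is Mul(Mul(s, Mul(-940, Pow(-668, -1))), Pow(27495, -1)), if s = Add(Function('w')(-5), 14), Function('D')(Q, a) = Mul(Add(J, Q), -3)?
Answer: Rational(119, 19539) ≈ 0.0060904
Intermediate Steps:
J = 5 (J = Add(0, 5) = 5)
Function('D')(Q, a) = Add(-15, Mul(-3, Q)) (Function('D')(Q, a) = Mul(Add(5, Q), -3) = Add(-15, Mul(-3, Q)))
Function('w')(L) = Mul(-21, L) (Function('w')(L) = Mul(Add(-15, Mul(-3, 2)), L) = Mul(Add(-15, -6), L) = Mul(-21, L))
s = 119 (s = Add(Mul(-21, -5), 14) = Add(105, 14) = 119)
Mul(Mul(s, Mul(-940, Pow(-668, -1))), Pow(27495, -1)) = Mul(Mul(119, Mul(-940, Pow(-668, -1))), Pow(27495, -1)) = Mul(Mul(119, Mul(-940, Rational(-1, 668))), Rational(1, 27495)) = Mul(Mul(119, Rational(235, 167)), Rational(1, 27495)) = Mul(Rational(27965, 167), Rational(1, 27495)) = Rational(119, 19539)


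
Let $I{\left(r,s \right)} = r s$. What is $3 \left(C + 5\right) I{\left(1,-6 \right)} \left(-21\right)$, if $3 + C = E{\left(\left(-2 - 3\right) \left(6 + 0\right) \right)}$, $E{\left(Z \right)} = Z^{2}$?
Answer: $340956$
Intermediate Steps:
$C = 897$ ($C = -3 + \left(\left(-2 - 3\right) \left(6 + 0\right)\right)^{2} = -3 + \left(\left(-5\right) 6\right)^{2} = -3 + \left(-30\right)^{2} = -3 + 900 = 897$)
$3 \left(C + 5\right) I{\left(1,-6 \right)} \left(-21\right) = 3 \left(897 + 5\right) 1 \left(-6\right) \left(-21\right) = 3 \cdot 902 \left(-6\right) \left(-21\right) = 2706 \left(-6\right) \left(-21\right) = \left(-16236\right) \left(-21\right) = 340956$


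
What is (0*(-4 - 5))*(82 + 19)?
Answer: 0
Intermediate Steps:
(0*(-4 - 5))*(82 + 19) = (0*(-9))*101 = 0*101 = 0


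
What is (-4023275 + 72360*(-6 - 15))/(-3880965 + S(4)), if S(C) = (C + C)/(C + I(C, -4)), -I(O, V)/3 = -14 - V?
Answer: 94228195/65976401 ≈ 1.4282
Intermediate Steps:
I(O, V) = 42 + 3*V (I(O, V) = -3*(-14 - V) = 42 + 3*V)
S(C) = 2*C/(30 + C) (S(C) = (C + C)/(C + (42 + 3*(-4))) = (2*C)/(C + (42 - 12)) = (2*C)/(C + 30) = (2*C)/(30 + C) = 2*C/(30 + C))
(-4023275 + 72360*(-6 - 15))/(-3880965 + S(4)) = (-4023275 + 72360*(-6 - 15))/(-3880965 + 2*4/(30 + 4)) = (-4023275 + 72360*(-21))/(-3880965 + 2*4/34) = (-4023275 - 1519560)/(-3880965 + 2*4*(1/34)) = -5542835/(-3880965 + 4/17) = -5542835/(-65976401/17) = -5542835*(-17/65976401) = 94228195/65976401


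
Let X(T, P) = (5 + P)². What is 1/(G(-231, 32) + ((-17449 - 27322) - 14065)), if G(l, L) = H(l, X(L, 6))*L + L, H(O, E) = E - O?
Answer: -1/47540 ≈ -2.1035e-5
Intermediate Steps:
G(l, L) = L + L*(121 - l) (G(l, L) = ((5 + 6)² - l)*L + L = (11² - l)*L + L = (121 - l)*L + L = L*(121 - l) + L = L + L*(121 - l))
1/(G(-231, 32) + ((-17449 - 27322) - 14065)) = 1/(32*(122 - 1*(-231)) + ((-17449 - 27322) - 14065)) = 1/(32*(122 + 231) + (-44771 - 14065)) = 1/(32*353 - 58836) = 1/(11296 - 58836) = 1/(-47540) = -1/47540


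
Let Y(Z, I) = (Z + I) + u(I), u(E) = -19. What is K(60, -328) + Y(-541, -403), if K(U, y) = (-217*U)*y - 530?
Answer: 4269067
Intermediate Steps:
K(U, y) = -530 - 217*U*y (K(U, y) = -217*U*y - 530 = -530 - 217*U*y)
Y(Z, I) = -19 + I + Z (Y(Z, I) = (Z + I) - 19 = (I + Z) - 19 = -19 + I + Z)
K(60, -328) + Y(-541, -403) = (-530 - 217*60*(-328)) + (-19 - 403 - 541) = (-530 + 4270560) - 963 = 4270030 - 963 = 4269067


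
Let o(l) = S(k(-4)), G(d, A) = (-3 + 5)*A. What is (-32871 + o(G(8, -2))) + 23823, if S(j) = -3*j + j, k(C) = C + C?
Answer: -9032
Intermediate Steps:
k(C) = 2*C
S(j) = -2*j
G(d, A) = 2*A
o(l) = 16 (o(l) = -4*(-4) = -2*(-8) = 16)
(-32871 + o(G(8, -2))) + 23823 = (-32871 + 16) + 23823 = -32855 + 23823 = -9032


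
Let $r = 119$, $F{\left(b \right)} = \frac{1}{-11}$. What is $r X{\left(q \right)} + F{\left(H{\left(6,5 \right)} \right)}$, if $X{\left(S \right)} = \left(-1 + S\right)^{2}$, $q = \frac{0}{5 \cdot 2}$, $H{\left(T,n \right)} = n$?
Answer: $\frac{1308}{11} \approx 118.91$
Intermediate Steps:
$F{\left(b \right)} = - \frac{1}{11}$
$q = 0$ ($q = \frac{0}{10} = 0 \cdot \frac{1}{10} = 0$)
$r X{\left(q \right)} + F{\left(H{\left(6,5 \right)} \right)} = 119 \left(-1 + 0\right)^{2} - \frac{1}{11} = 119 \left(-1\right)^{2} - \frac{1}{11} = 119 \cdot 1 - \frac{1}{11} = 119 - \frac{1}{11} = \frac{1308}{11}$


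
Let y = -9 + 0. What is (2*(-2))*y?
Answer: 36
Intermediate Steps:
y = -9
(2*(-2))*y = (2*(-2))*(-9) = -4*(-9) = 36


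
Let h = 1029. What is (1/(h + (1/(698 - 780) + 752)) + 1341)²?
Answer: 38353721956969969/21327973681 ≈ 1.7983e+6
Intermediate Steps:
(1/(h + (1/(698 - 780) + 752)) + 1341)² = (1/(1029 + (1/(698 - 780) + 752)) + 1341)² = (1/(1029 + (1/(-82) + 752)) + 1341)² = (1/(1029 + (-1/82 + 752)) + 1341)² = (1/(1029 + 61663/82) + 1341)² = (1/(146041/82) + 1341)² = (82/146041 + 1341)² = (195841063/146041)² = 38353721956969969/21327973681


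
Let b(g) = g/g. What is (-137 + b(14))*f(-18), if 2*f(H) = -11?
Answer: 748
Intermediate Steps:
f(H) = -11/2 (f(H) = (½)*(-11) = -11/2)
b(g) = 1
(-137 + b(14))*f(-18) = (-137 + 1)*(-11/2) = -136*(-11/2) = 748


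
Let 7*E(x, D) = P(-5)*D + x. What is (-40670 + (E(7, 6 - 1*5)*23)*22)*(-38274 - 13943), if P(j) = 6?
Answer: 14522174304/7 ≈ 2.0746e+9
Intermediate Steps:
E(x, D) = x/7 + 6*D/7 (E(x, D) = (6*D + x)/7 = (x + 6*D)/7 = x/7 + 6*D/7)
(-40670 + (E(7, 6 - 1*5)*23)*22)*(-38274 - 13943) = (-40670 + (((⅐)*7 + 6*(6 - 1*5)/7)*23)*22)*(-38274 - 13943) = (-40670 + ((1 + 6*(6 - 5)/7)*23)*22)*(-52217) = (-40670 + ((1 + (6/7)*1)*23)*22)*(-52217) = (-40670 + ((1 + 6/7)*23)*22)*(-52217) = (-40670 + ((13/7)*23)*22)*(-52217) = (-40670 + (299/7)*22)*(-52217) = (-40670 + 6578/7)*(-52217) = -278112/7*(-52217) = 14522174304/7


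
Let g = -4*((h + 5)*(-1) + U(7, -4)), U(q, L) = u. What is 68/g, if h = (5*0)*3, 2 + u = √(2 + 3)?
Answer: 119/44 + 17*√5/44 ≈ 3.5685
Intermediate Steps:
u = -2 + √5 (u = -2 + √(2 + 3) = -2 + √5 ≈ 0.23607)
h = 0 (h = 0*3 = 0)
U(q, L) = -2 + √5
g = 28 - 4*√5 (g = -4*((0 + 5)*(-1) + (-2 + √5)) = -4*(5*(-1) + (-2 + √5)) = -4*(-5 + (-2 + √5)) = -4*(-7 + √5) = 28 - 4*√5 ≈ 19.056)
68/g = 68/(28 - 4*√5)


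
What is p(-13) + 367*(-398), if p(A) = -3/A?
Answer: -1898855/13 ≈ -1.4607e+5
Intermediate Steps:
p(-13) + 367*(-398) = -3/(-13) + 367*(-398) = -3*(-1/13) - 146066 = 3/13 - 146066 = -1898855/13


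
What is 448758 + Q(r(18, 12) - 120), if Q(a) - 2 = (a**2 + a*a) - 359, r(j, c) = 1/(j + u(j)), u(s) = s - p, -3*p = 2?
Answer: 2886986859/6050 ≈ 4.7719e+5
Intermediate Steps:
p = -2/3 (p = -1/3*2 = -2/3 ≈ -0.66667)
u(s) = 2/3 + s (u(s) = s - 1*(-2/3) = s + 2/3 = 2/3 + s)
r(j, c) = 1/(2/3 + 2*j) (r(j, c) = 1/(j + (2/3 + j)) = 1/(2/3 + 2*j))
Q(a) = -357 + 2*a**2 (Q(a) = 2 + ((a**2 + a*a) - 359) = 2 + ((a**2 + a**2) - 359) = 2 + (2*a**2 - 359) = 2 + (-359 + 2*a**2) = -357 + 2*a**2)
448758 + Q(r(18, 12) - 120) = 448758 + (-357 + 2*(3/(2*(1 + 3*18)) - 120)**2) = 448758 + (-357 + 2*(3/(2*(1 + 54)) - 120)**2) = 448758 + (-357 + 2*((3/2)/55 - 120)**2) = 448758 + (-357 + 2*((3/2)*(1/55) - 120)**2) = 448758 + (-357 + 2*(3/110 - 120)**2) = 448758 + (-357 + 2*(-13197/110)**2) = 448758 + (-357 + 2*(174160809/12100)) = 448758 + (-357 + 174160809/6050) = 448758 + 172000959/6050 = 2886986859/6050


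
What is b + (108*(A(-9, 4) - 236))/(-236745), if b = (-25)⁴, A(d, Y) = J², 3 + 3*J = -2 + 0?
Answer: 30826180271/78915 ≈ 3.9063e+5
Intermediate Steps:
J = -5/3 (J = -1 + (-2 + 0)/3 = -1 + (⅓)*(-2) = -1 - ⅔ = -5/3 ≈ -1.6667)
A(d, Y) = 25/9 (A(d, Y) = (-5/3)² = 25/9)
b = 390625
b + (108*(A(-9, 4) - 236))/(-236745) = 390625 + (108*(25/9 - 236))/(-236745) = 390625 + (108*(-2099/9))*(-1/236745) = 390625 - 25188*(-1/236745) = 390625 + 8396/78915 = 30826180271/78915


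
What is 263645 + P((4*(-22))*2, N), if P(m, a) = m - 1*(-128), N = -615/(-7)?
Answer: 263597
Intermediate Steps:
N = 615/7 (N = -615*(-1/7) = 615/7 ≈ 87.857)
P(m, a) = 128 + m (P(m, a) = m + 128 = 128 + m)
263645 + P((4*(-22))*2, N) = 263645 + (128 + (4*(-22))*2) = 263645 + (128 - 88*2) = 263645 + (128 - 176) = 263645 - 48 = 263597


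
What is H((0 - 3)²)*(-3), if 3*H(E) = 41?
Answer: -41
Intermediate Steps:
H(E) = 41/3 (H(E) = (⅓)*41 = 41/3)
H((0 - 3)²)*(-3) = (41/3)*(-3) = -41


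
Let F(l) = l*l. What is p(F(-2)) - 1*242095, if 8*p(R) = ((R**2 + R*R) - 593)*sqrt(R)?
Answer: -968941/4 ≈ -2.4224e+5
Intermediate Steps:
F(l) = l**2
p(R) = sqrt(R)*(-593 + 2*R**2)/8 (p(R) = (((R**2 + R*R) - 593)*sqrt(R))/8 = (((R**2 + R**2) - 593)*sqrt(R))/8 = ((2*R**2 - 593)*sqrt(R))/8 = ((-593 + 2*R**2)*sqrt(R))/8 = (sqrt(R)*(-593 + 2*R**2))/8 = sqrt(R)*(-593 + 2*R**2)/8)
p(F(-2)) - 1*242095 = sqrt((-2)**2)*(-593 + 2*((-2)**2)**2)/8 - 1*242095 = sqrt(4)*(-593 + 2*4**2)/8 - 242095 = (1/8)*2*(-593 + 2*16) - 242095 = (1/8)*2*(-593 + 32) - 242095 = (1/8)*2*(-561) - 242095 = -561/4 - 242095 = -968941/4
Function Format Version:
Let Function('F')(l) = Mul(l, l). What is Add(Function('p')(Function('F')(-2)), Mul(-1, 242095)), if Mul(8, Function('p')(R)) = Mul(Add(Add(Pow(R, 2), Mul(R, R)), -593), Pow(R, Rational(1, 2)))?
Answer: Rational(-968941, 4) ≈ -2.4224e+5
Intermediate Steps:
Function('F')(l) = Pow(l, 2)
Function('p')(R) = Mul(Rational(1, 8), Pow(R, Rational(1, 2)), Add(-593, Mul(2, Pow(R, 2)))) (Function('p')(R) = Mul(Rational(1, 8), Mul(Add(Add(Pow(R, 2), Mul(R, R)), -593), Pow(R, Rational(1, 2)))) = Mul(Rational(1, 8), Mul(Add(Add(Pow(R, 2), Pow(R, 2)), -593), Pow(R, Rational(1, 2)))) = Mul(Rational(1, 8), Mul(Add(Mul(2, Pow(R, 2)), -593), Pow(R, Rational(1, 2)))) = Mul(Rational(1, 8), Mul(Add(-593, Mul(2, Pow(R, 2))), Pow(R, Rational(1, 2)))) = Mul(Rational(1, 8), Mul(Pow(R, Rational(1, 2)), Add(-593, Mul(2, Pow(R, 2))))) = Mul(Rational(1, 8), Pow(R, Rational(1, 2)), Add(-593, Mul(2, Pow(R, 2)))))
Add(Function('p')(Function('F')(-2)), Mul(-1, 242095)) = Add(Mul(Rational(1, 8), Pow(Pow(-2, 2), Rational(1, 2)), Add(-593, Mul(2, Pow(Pow(-2, 2), 2)))), Mul(-1, 242095)) = Add(Mul(Rational(1, 8), Pow(4, Rational(1, 2)), Add(-593, Mul(2, Pow(4, 2)))), -242095) = Add(Mul(Rational(1, 8), 2, Add(-593, Mul(2, 16))), -242095) = Add(Mul(Rational(1, 8), 2, Add(-593, 32)), -242095) = Add(Mul(Rational(1, 8), 2, -561), -242095) = Add(Rational(-561, 4), -242095) = Rational(-968941, 4)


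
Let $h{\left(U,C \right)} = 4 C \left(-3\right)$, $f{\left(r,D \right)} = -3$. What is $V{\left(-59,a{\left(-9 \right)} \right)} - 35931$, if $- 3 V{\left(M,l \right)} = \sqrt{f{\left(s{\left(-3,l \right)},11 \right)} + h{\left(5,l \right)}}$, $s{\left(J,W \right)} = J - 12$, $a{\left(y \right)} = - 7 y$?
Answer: $-35931 - \frac{i \sqrt{759}}{3} \approx -35931.0 - 9.1833 i$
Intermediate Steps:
$s{\left(J,W \right)} = -12 + J$ ($s{\left(J,W \right)} = J - 12 = -12 + J$)
$h{\left(U,C \right)} = - 12 C$
$V{\left(M,l \right)} = - \frac{\sqrt{-3 - 12 l}}{3}$
$V{\left(-59,a{\left(-9 \right)} \right)} - 35931 = - \frac{\sqrt{-3 - 12 \left(\left(-7\right) \left(-9\right)\right)}}{3} - 35931 = - \frac{\sqrt{-3 - 756}}{3} - 35931 = - \frac{\sqrt{-759}}{3} - 35931 = - \frac{i \sqrt{759}}{3} - 35931 = -35931 - \frac{i \sqrt{759}}{3}$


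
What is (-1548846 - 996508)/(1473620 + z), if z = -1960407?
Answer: 363622/69541 ≈ 5.2289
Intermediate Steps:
(-1548846 - 996508)/(1473620 + z) = (-1548846 - 996508)/(1473620 - 1960407) = -2545354/(-486787) = -2545354*(-1/486787) = 363622/69541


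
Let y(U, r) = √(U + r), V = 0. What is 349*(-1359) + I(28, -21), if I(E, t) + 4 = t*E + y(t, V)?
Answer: -474883 + I*√21 ≈ -4.7488e+5 + 4.5826*I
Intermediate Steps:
I(E, t) = -4 + √t + E*t (I(E, t) = -4 + (t*E + √(t + 0)) = -4 + (E*t + √t) = -4 + (√t + E*t) = -4 + √t + E*t)
349*(-1359) + I(28, -21) = 349*(-1359) + (-4 + √(-21) + 28*(-21)) = -474291 + (-4 + I*√21 - 588) = -474291 + (-592 + I*√21) = -474883 + I*√21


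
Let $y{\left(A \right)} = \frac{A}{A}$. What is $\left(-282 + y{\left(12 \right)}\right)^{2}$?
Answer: $78961$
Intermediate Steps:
$y{\left(A \right)} = 1$
$\left(-282 + y{\left(12 \right)}\right)^{2} = \left(-282 + 1\right)^{2} = \left(-281\right)^{2} = 78961$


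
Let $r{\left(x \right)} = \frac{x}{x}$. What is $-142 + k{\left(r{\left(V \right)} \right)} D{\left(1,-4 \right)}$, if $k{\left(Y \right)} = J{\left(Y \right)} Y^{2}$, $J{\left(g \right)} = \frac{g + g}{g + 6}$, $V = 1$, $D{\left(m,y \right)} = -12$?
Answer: $- \frac{1018}{7} \approx -145.43$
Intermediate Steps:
$J{\left(g \right)} = \frac{2 g}{6 + g}$
$r{\left(x \right)} = 1$
$k{\left(Y \right)} = \frac{2 Y^{3}}{6 + Y}$ ($k{\left(Y \right)} = \frac{2 Y}{6 + Y} Y^{2} = \frac{2 Y^{3}}{6 + Y}$)
$-142 + k{\left(r{\left(V \right)} \right)} D{\left(1,-4 \right)} = -142 + \frac{2 \cdot 1^{3}}{6 + 1} \left(-12\right) = -142 + 2 \cdot 1 \cdot \frac{1}{7} \left(-12\right) = -142 + \frac{2}{7} \left(-12\right) = -142 - \frac{24}{7} = - \frac{1018}{7}$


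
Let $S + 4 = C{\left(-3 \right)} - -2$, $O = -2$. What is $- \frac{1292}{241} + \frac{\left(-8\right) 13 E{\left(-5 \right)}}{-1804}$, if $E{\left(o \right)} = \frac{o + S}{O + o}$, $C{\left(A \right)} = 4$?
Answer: $- \frac{4060046}{760837} \approx -5.3363$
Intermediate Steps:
$S = 2$ ($S = -4 + \left(4 - -2\right) = -4 + \left(4 + 2\right) = -4 + 6 = 2$)
$E{\left(o \right)} = \frac{2 + o}{-2 + o}$ ($E{\left(o \right)} = \frac{o + 2}{-2 + o} = \frac{2 + o}{-2 + o}$)
$- \frac{1292}{241} + \frac{\left(-8\right) 13 E{\left(-5 \right)}}{-1804} = - \frac{1292}{241} + \frac{\left(-8\right) 13 \frac{2 - 5}{-2 - 5}}{-1804} = \left(-1292\right) \frac{1}{241} + - 104 \frac{1}{-7} \left(-3\right) \left(- \frac{1}{1804}\right) = - \frac{1292}{241} + - 104 \left(\left(- \frac{1}{7}\right) \left(-3\right)\right) \left(- \frac{1}{1804}\right) = - \frac{1292}{241} + \left(-104\right) \frac{3}{7} \left(- \frac{1}{1804}\right) = - \frac{1292}{241} - - \frac{78}{3157} = - \frac{1292}{241} + \frac{78}{3157} = - \frac{4060046}{760837}$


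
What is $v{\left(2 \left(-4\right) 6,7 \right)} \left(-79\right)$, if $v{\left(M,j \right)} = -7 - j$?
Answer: $1106$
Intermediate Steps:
$v{\left(2 \left(-4\right) 6,7 \right)} \left(-79\right) = \left(-7 - 7\right) \left(-79\right) = \left(-14\right) \left(-79\right) = 1106$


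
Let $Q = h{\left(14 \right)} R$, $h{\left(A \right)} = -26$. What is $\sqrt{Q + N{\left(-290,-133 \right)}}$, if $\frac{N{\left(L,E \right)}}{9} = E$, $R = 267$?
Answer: $i \sqrt{8139} \approx 90.216 i$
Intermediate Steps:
$N{\left(L,E \right)} = 9 E$
$Q = -6942$ ($Q = \left(-26\right) 267 = -6942$)
$\sqrt{Q + N{\left(-290,-133 \right)}} = \sqrt{-6942 + 9 \left(-133\right)} = \sqrt{-6942 - 1197} = \sqrt{-8139} = i \sqrt{8139}$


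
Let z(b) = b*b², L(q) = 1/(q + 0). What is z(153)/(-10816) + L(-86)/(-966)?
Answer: -74385770009/224637504 ≈ -331.14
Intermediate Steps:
L(q) = 1/q
z(b) = b³
z(153)/(-10816) + L(-86)/(-966) = 153³/(-10816) + 1/(-86*(-966)) = 3581577*(-1/10816) - 1/86*(-1/966) = -3581577/10816 + 1/83076 = -74385770009/224637504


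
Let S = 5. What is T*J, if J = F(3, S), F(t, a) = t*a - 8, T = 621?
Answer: 4347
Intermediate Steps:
F(t, a) = -8 + a*t (F(t, a) = a*t - 8 = -8 + a*t)
J = 7 (J = -8 + 5*3 = -8 + 15 = 7)
T*J = 621*7 = 4347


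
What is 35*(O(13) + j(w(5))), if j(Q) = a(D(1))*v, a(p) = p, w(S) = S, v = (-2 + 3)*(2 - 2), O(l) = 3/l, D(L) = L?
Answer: 105/13 ≈ 8.0769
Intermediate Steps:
v = 0 (v = 1*0 = 0)
j(Q) = 0 (j(Q) = 1*0 = 0)
35*(O(13) + j(w(5))) = 35*(3/13 + 0) = 35*(3/13) = 105/13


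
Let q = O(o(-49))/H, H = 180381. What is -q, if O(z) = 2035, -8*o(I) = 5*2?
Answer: -2035/180381 ≈ -0.011282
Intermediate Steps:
o(I) = -5/4 (o(I) = -5*2/8 = -⅛*10 = -5/4)
q = 2035/180381 ≈ 0.011282
-q = -1*2035/180381 = -2035/180381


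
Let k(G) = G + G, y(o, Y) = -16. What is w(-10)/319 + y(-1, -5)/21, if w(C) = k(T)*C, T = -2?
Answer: -4264/6699 ≈ -0.63651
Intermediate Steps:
k(G) = 2*G
w(C) = -4*C (w(C) = (2*(-2))*C = -4*C)
w(-10)/319 + y(-1, -5)/21 = -4*(-10)/319 - 16/21 = 40*(1/319) - 16*1/21 = 40/319 - 16/21 = -4264/6699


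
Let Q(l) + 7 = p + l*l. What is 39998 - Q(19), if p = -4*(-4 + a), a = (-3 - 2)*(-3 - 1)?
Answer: 39708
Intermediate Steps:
a = 20 (a = -5*(-4) = 20)
p = -64 (p = -4*(-4 + 20) = -4*16 = -64)
Q(l) = -71 + l² (Q(l) = -7 + (-64 + l*l) = -7 + (-64 + l²) = -71 + l²)
39998 - Q(19) = 39998 - (-71 + 19²) = 39998 - (-71 + 361) = 39998 - 1*290 = 39998 - 290 = 39708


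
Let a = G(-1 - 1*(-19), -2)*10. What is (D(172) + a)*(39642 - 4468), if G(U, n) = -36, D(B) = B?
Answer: -6612712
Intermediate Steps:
a = -360 (a = -36*10 = -360)
(D(172) + a)*(39642 - 4468) = (172 - 360)*(39642 - 4468) = -188*35174 = -6612712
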